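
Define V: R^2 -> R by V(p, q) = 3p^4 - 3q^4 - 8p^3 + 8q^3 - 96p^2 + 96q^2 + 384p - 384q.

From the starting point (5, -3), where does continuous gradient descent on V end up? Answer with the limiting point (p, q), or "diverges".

V is separable, so gradient descent decouples: p follows -∂V/∂p, q follows -∂V/∂q.
∂V/∂p = 12(p - 4)(p - 2)(p + 4); at p=5 this is 324, so p decreases.
∂V/∂q = -12(q - 4)(q - 2)(q + 4); at q=-3 this is -420, so q increases.
p converges to its nearest critical value 4 (a local min of the p-part); q converges to 2. The iterate converges to (4, 2).

(4, 2)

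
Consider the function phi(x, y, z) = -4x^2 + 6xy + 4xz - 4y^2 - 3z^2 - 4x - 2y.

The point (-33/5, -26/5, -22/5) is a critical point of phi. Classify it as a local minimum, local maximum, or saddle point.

The Hessian is constant: H = [[-8, 6, 4], [6, -8, 0], [4, 0, -6]].
Leading principal minors: Δ₁ = -8, Δ₂ = 28, Δ₃ = -40.
The minors alternate sign starting negative (−, +, −), so H is negative definite: a local maximum.

local maximum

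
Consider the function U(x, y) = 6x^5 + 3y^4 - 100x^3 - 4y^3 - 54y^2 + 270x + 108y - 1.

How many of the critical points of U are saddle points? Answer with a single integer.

6

U separates as a function of x plus a function of y, so ∇U=0 decouples.
∂U/∂x = 30(x - 3)(x - 1)(x + 1)(x + 3) = 0 at x ∈ {-3, -1, 1, 3}; ∂U/∂y = 12(y - 3)(y - 1)(y + 3) = 0 at y ∈ {-3, 1, 3}.
The Hessian is diagonal: diag(U_xx, U_yy). Second derivatives: U_xx(-3)=-1440, U_xx(-1)=480, U_xx(1)=-480, U_xx(3)=1440; U_yy(-3)=288, U_yy(1)=-96, U_yy(3)=144.
Saddle points occur where the two diagonal entries have opposite signs: (-3, -3), (-3, 3), (-1, 1), (1, -3), (1, 3), (3, 1). Count: 6.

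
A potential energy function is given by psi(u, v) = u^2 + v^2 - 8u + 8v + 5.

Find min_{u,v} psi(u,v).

-27

psi(u,v) separates as P(u) + Q(v) + 5, so its minimum is min P + min Q + 5.
P'(u) = 2u - 8 vanishes at u ∈ {4}; Q'(v) = 2v + 8 vanishes at v ∈ {-4}.
Local minima of P (where P''>0): P(4)=-16. Local minima of Q: Q(-4)=-16.
So the global minimum of psi is P(4) + Q(-4) + 5 = -16 − 16 + 5 = -27, attained at (4, -4).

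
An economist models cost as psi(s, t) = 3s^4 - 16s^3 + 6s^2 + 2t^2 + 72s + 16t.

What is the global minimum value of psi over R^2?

-79

psi(s,t) separates as P(s) + Q(t), so its minimum is min P + min Q.
P'(s) = 12(s - 3)(s - 2)(s + 1) vanishes at s ∈ {-1, 2, 3}; Q'(t) = 4(t + 4) vanishes at t ∈ {-4}.
Local minima of P (where P''>0): P(-1)=-47, P(3)=81. Local minima of Q: Q(-4)=-32.
So the global minimum of psi is P(-1) + Q(-4) = -47 − 32 = -79, attained at (-1, -4).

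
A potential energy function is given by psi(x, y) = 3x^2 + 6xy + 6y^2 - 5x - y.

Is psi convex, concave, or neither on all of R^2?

psi is quadratic, so its Hessian is the constant matrix H = [[6, 6], [6, 12]].
det(H) = 36, tr(H) = 18.
det(H) > 0 and tr(H) > 0, so H is positive definite everywhere: convex.

convex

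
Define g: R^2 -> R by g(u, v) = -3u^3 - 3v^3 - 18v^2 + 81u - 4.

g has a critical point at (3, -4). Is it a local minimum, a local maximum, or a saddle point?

saddle point

The mixed partial ∂²g/∂u∂v is 0, so the Hessian at any point is diag(g_uu, g_vv) = diag(-18u, -18(v + 2)).
At (3, -4): H = diag(-54, 36).
The eigenvalues have opposite signs, so H is indefinite: a saddle point.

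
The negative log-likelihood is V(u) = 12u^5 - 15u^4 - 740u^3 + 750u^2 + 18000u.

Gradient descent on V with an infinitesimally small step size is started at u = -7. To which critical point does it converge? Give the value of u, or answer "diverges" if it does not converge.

diverges

V'(u) = 60(u - 5)(u - 4)(u + 3)(u + 5), so V'(-7) = 63360.
Gradient descent moves in the -V' direction, i.e. u is decreasing.
There is no critical point below u=-7, and V' keeps the same sign, so the iterate runs off to −∞.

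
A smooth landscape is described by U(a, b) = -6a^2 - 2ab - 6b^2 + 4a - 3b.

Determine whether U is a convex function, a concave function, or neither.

U is quadratic, so its Hessian is the constant matrix H = [[-12, -2], [-2, -12]].
det(H) = 140, tr(H) = -24.
det(H) > 0 and tr(H) < 0, so H is negative definite everywhere: concave.

concave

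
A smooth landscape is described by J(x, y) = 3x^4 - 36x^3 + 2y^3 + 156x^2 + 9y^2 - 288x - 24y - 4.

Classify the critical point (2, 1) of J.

The mixed partial ∂²J/∂x∂y is 0, so the Hessian at any point is diag(J_xx, J_yy) = diag(12(3x^2 - 18x + 26), 6(2y + 3)).
At (2, 1): H = diag(24, 30).
Both eigenvalues are positive, so H is positive definite: a local minimum.

local minimum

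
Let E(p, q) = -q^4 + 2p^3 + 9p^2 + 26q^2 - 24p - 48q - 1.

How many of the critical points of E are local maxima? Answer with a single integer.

2

E separates as a function of p plus a function of q, so ∇E=0 decouples.
∂E/∂p = 6(p - 1)(p + 4) = 0 at p ∈ {-4, 1}; ∂E/∂q = -4(q - 3)(q - 1)(q + 4) = 0 at q ∈ {-4, 1, 3}.
The Hessian is diagonal: diag(E_pp, E_qq). Second derivatives: E_pp(-4)=-30, E_pp(1)=30; E_qq(-4)=-140, E_qq(1)=40, E_qq(3)=-56.
Local maxima occur where both diagonal entries negative: (-4, -4), (-4, 3). Count: 2.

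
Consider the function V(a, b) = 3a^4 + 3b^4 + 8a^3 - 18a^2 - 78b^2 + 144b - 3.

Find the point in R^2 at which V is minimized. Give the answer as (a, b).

V(a,b) separates as P(a) + Q(b) − 3, so its minimum is min P + min Q − 3.
P'(a) = 12a(a - 1)(a + 3) vanishes at a ∈ {-3, 0, 1}; Q'(b) = 12(b - 3)(b - 1)(b + 4) vanishes at b ∈ {-4, 1, 3}.
Local minima of P (where P''>0): P(-3)=-135, P(1)=-7. Local minima of Q: Q(-4)=-1056, Q(3)=-27.
So the global minimum of V is P(-3) + Q(-4) − 3 = -135 − 1056 − 3 = -1194, attained at (-3, -4).

(-3, -4)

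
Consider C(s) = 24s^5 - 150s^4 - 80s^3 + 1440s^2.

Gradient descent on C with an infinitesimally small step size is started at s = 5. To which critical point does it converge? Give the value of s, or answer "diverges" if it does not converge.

C'(s) = 120s(s - 4)(s - 3)(s + 2), so C'(5) = 8400.
Gradient descent moves in the -C' direction, i.e. s is decreasing.
The nearest critical point in that direction is s = 4, where C'' = 2880 > 0 (a local minimum). The iterate converges there.

4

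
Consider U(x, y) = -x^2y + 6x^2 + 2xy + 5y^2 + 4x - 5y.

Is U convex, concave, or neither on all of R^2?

The term -x^2y is cubic, so the Hessian is not constant.
∂²U/∂x² = -2y + 12, which takes both signs as y varies (negative for sufficiently large y). A diagonal entry of the Hessian changing sign means the Hessian is neither positive- nor negative-semidefinite on all of R^2.

neither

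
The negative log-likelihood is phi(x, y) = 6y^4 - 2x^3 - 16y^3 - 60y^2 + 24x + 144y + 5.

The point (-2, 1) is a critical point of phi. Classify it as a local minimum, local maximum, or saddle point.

The mixed partial ∂²phi/∂x∂y is 0, so the Hessian at any point is diag(phi_xx, phi_yy) = diag(-12x, 24(3y^2 - 4y - 5)).
At (-2, 1): H = diag(24, -144).
The eigenvalues have opposite signs, so H is indefinite: a saddle point.

saddle point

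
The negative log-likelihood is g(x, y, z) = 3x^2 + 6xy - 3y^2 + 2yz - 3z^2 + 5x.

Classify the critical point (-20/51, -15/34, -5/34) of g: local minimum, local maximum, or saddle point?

saddle point

The Hessian is constant: H = [[6, 6, 0], [6, -6, 2], [0, 2, -6]].
Leading principal minors: Δ₁ = 6, Δ₂ = -72, Δ₃ = 408.
The minors fit neither the all-positive nor the alternating-sign pattern, so H is indefinite: a saddle point.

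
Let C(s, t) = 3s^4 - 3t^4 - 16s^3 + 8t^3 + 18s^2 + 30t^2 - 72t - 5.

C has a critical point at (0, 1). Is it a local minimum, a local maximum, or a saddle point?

local minimum

The mixed partial ∂²C/∂s∂t is 0, so the Hessian at any point is diag(C_ss, C_tt) = diag(12(3s^2 - 8s + 3), 12(-3t^2 + 4t + 5)).
At (0, 1): H = diag(36, 72).
Both eigenvalues are positive, so H is positive definite: a local minimum.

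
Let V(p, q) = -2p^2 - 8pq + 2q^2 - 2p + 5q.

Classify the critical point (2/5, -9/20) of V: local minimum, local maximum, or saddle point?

The Hessian of V is constant: H = [[-4, -8], [-8, 4]].
det(H) = (-4)·4 − (-8)² = -80.
Since det(H) < 0, H is indefinite and the critical point is a saddle point.

saddle point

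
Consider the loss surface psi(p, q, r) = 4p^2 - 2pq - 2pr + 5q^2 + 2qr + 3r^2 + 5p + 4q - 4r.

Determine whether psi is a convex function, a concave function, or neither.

convex

psi is quadratic, so its Hessian is the constant matrix H = [[8, -2, -2], [-2, 10, 2], [-2, 2, 6]].
Leading principal minors: 8, 76, 400.
All positive ⇒ H ≻ 0 ⇒ convex.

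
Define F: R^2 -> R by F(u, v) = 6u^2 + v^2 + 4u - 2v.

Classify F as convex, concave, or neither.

F is quadratic, so its Hessian is the constant matrix H = [[12, 0], [0, 2]].
det(H) = 24, tr(H) = 14.
det(H) > 0 and tr(H) > 0, so H is positive definite everywhere: convex.

convex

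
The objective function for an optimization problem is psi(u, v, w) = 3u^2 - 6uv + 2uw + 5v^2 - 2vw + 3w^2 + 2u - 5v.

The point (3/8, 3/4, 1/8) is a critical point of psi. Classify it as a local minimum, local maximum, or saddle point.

local minimum

The Hessian is constant: H = [[6, -6, 2], [-6, 10, -2], [2, -2, 6]].
Leading principal minors: Δ₁ = 6, Δ₂ = 24, Δ₃ = 128.
All leading minors are positive, so H is positive definite: a local minimum.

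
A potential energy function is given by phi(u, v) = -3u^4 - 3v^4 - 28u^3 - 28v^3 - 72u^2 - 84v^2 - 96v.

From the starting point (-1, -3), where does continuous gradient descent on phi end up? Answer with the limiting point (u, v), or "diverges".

phi is separable, so gradient descent decouples: u follows -∂phi/∂u, v follows -∂phi/∂v.
∂phi/∂u = -12u(u + 3)(u + 4); at u=-1 this is 72, so u decreases.
∂phi/∂v = -12(v + 1)(v + 2)(v + 4); at v=-3 this is -24, so v increases.
u converges to its nearest critical value -3 (a local min of the u-part); v converges to -2. The iterate converges to (-3, -2).

(-3, -2)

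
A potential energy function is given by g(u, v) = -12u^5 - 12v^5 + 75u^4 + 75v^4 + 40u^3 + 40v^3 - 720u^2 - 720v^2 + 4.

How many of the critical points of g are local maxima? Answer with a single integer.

4

g separates as a function of u plus a function of v, so ∇g=0 decouples.
∂g/∂u = -60u(u - 4)(u - 3)(u + 2) = 0 at u ∈ {-2, 0, 3, 4}; ∂g/∂v = -60v(v - 4)(v - 3)(v + 2) = 0 at v ∈ {-2, 0, 3, 4}.
The Hessian is diagonal: diag(g_uu, g_vv). Second derivatives: g_uu(-2)=3600, g_uu(0)=-1440, g_uu(3)=900, g_uu(4)=-1440; g_vv(-2)=3600, g_vv(0)=-1440, g_vv(3)=900, g_vv(4)=-1440.
Local maxima occur where both diagonal entries negative: (0, 0), (0, 4), (4, 0), (4, 4). Count: 4.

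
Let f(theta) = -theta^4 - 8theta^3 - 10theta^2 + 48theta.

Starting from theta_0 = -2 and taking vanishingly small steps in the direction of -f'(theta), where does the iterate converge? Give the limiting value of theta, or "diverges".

f'(theta) = -4(theta - 1)(theta + 3)(theta + 4), so f'(-2) = 24.
Gradient descent moves in the -f' direction, i.e. theta is decreasing.
The nearest critical point in that direction is theta = -3, where f'' = 16 > 0 (a local minimum). The iterate converges there.

-3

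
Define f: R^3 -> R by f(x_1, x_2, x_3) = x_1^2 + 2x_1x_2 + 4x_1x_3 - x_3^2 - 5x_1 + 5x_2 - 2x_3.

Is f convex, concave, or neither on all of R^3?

f is quadratic, so its Hessian is the constant matrix H = [[2, 2, 4], [2, 0, 0], [4, 0, -2]].
Leading principal minors: 2, -4, 8.
Neither pattern holds ⇒ H is indefinite ⇒ neither convex nor concave.

neither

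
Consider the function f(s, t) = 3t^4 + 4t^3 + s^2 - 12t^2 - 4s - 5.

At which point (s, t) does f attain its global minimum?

(2, -2)

f(s,t) separates as P(s) + Q(t) − 5, so its minimum is min P + min Q − 5.
P'(s) = 2s - 4 vanishes at s ∈ {2}; Q'(t) = 12t(t - 1)(t + 2) vanishes at t ∈ {-2, 0, 1}.
Local minima of P (where P''>0): P(2)=-4. Local minima of Q: Q(-2)=-32, Q(1)=-5.
So the global minimum of f is P(2) + Q(-2) − 5 = -4 − 32 − 5 = -41, attained at (2, -2).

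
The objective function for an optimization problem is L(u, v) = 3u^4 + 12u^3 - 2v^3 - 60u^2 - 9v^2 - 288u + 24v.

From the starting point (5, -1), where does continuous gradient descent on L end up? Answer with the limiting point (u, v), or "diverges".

(3, -4)

L is separable, so gradient descent decouples: u follows -∂L/∂u, v follows -∂L/∂v.
∂L/∂u = 12(u - 3)(u + 2)(u + 4); at u=5 this is 1512, so u decreases.
∂L/∂v = -6(v - 1)(v + 4); at v=-1 this is 36, so v decreases.
u converges to its nearest critical value 3 (a local min of the u-part); v converges to -4. The iterate converges to (3, -4).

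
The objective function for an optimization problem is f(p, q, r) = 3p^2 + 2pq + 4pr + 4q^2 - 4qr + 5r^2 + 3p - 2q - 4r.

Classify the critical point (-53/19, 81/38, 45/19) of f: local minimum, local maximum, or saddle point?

The Hessian is constant: H = [[6, 2, 4], [2, 8, -4], [4, -4, 10]].
Leading principal minors: Δ₁ = 6, Δ₂ = 44, Δ₃ = 152.
All leading minors are positive, so H is positive definite: a local minimum.

local minimum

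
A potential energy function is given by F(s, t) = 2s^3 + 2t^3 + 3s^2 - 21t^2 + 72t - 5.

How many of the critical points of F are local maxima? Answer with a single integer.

1

F separates as a function of s plus a function of t, so ∇F=0 decouples.
∂F/∂s = 6s(s + 1) = 0 at s ∈ {-1, 0}; ∂F/∂t = 6(t - 4)(t - 3) = 0 at t ∈ {3, 4}.
The Hessian is diagonal: diag(F_ss, F_tt). Second derivatives: F_ss(-1)=-6, F_ss(0)=6; F_tt(3)=-6, F_tt(4)=6.
Local maxima occur where both diagonal entries negative: (-1, 3). Count: 1.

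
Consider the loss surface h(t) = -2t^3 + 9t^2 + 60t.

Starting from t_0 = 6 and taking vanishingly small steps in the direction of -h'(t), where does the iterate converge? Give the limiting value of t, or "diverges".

diverges

h'(t) = -6(t - 5)(t + 2), so h'(6) = -48.
Gradient descent moves in the -h' direction, i.e. t is increasing.
There is no critical point above t=6, and h' keeps the same sign, so the iterate runs off to +∞.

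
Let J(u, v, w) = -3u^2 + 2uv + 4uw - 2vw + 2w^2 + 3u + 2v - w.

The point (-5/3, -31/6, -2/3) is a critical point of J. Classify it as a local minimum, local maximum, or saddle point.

The Hessian is constant: H = [[-6, 2, 4], [2, 0, -2], [4, -2, 4]].
Leading principal minors: Δ₁ = -6, Δ₂ = -4, Δ₃ = -24.
The minors fit neither the all-positive nor the alternating-sign pattern, so H is indefinite: a saddle point.

saddle point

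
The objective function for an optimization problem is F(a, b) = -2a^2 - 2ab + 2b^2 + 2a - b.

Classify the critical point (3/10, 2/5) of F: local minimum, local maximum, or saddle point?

saddle point

The Hessian of F is constant: H = [[-4, -2], [-2, 4]].
det(H) = (-4)·4 − (-2)² = -20.
Since det(H) < 0, H is indefinite and the critical point is a saddle point.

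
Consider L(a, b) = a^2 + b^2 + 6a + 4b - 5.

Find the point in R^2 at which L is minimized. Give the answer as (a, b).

(-3, -2)

L(a,b) separates as P(a) + Q(b) − 5, so its minimum is min P + min Q − 5.
P'(a) = 2a + 6 vanishes at a ∈ {-3}; Q'(b) = 2b + 4 vanishes at b ∈ {-2}.
Local minima of P (where P''>0): P(-3)=-9. Local minima of Q: Q(-2)=-4.
So the global minimum of L is P(-3) + Q(-2) − 5 = -9 − 4 − 5 = -18, attained at (-3, -2).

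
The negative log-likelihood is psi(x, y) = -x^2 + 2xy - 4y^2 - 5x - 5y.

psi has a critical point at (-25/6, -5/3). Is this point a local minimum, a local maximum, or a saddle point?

local maximum

The Hessian of psi is constant: H = [[-2, 2], [2, -8]].
det(H) = (-2)·(-8) − 2² = 12.
det(H) > 0 and tr(H) = -10 < 0, so H is negative definite and the point is a local maximum.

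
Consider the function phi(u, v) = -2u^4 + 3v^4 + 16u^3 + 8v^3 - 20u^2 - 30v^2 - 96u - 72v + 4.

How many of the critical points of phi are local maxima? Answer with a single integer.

phi separates as a function of u plus a function of v, so ∇phi=0 decouples.
∂phi/∂u = -8(u - 4)(u - 3)(u + 1) = 0 at u ∈ {-1, 3, 4}; ∂phi/∂v = 12(v - 2)(v + 1)(v + 3) = 0 at v ∈ {-3, -1, 2}.
The Hessian is diagonal: diag(phi_uu, phi_vv). Second derivatives: phi_uu(-1)=-160, phi_uu(3)=32, phi_uu(4)=-40; phi_vv(-3)=120, phi_vv(-1)=-72, phi_vv(2)=180.
Local maxima occur where both diagonal entries negative: (-1, -1), (4, -1). Count: 2.

2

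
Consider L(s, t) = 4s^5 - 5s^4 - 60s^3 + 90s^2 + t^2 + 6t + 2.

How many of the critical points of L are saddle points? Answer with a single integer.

2

L separates as a function of s plus a function of t, so ∇L=0 decouples.
∂L/∂s = 20s(s - 3)(s - 1)(s + 3) = 0 at s ∈ {-3, 0, 1, 3}; ∂L/∂t = 2(t + 3) = 0 at t ∈ {-3}.
The Hessian is diagonal: diag(L_ss, L_tt). Second derivatives: L_ss(-3)=-1440, L_ss(0)=180, L_ss(1)=-160, L_ss(3)=720; L_tt(-3)=2.
Saddle points occur where the two diagonal entries have opposite signs: (-3, -3), (1, -3). Count: 2.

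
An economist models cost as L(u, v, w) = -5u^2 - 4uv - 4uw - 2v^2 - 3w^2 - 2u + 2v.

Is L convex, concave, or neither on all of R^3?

L is quadratic, so its Hessian is the constant matrix H = [[-10, -4, -4], [-4, -4, 0], [-4, 0, -6]].
Leading principal minors: -10, 24, -80.
Signs alternate −, +, − ⇒ H ≺ 0 ⇒ concave.

concave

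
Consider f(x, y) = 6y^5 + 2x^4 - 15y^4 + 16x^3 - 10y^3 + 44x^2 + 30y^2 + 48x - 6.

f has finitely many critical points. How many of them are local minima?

f separates as a function of x plus a function of y, so ∇f=0 decouples.
∂f/∂x = 8(x + 1)(x + 2)(x + 3) = 0 at x ∈ {-3, -2, -1}; ∂f/∂y = 30y(y - 2)(y - 1)(y + 1) = 0 at y ∈ {-1, 0, 1, 2}.
The Hessian is diagonal: diag(f_xx, f_yy). Second derivatives: f_xx(-3)=16, f_xx(-2)=-8, f_xx(-1)=16; f_yy(-1)=-180, f_yy(0)=60, f_yy(1)=-60, f_yy(2)=180.
Local minima occur where both diagonal entries positive: (-3, 0), (-3, 2), (-1, 0), (-1, 2). Count: 4.

4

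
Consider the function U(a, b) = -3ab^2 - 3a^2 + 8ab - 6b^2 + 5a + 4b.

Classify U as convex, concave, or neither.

The term -3ab^2 is cubic, so the Hessian is not constant.
∂²U/∂b² = -6a - 12, which takes both signs as a varies (negative for sufficiently large a). A diagonal entry of the Hessian changing sign means the Hessian is neither positive- nor negative-semidefinite on all of R^2.

neither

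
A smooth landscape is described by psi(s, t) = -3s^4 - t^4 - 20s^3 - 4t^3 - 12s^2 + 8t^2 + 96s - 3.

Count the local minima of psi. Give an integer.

psi separates as a function of s plus a function of t, so ∇psi=0 decouples.
∂psi/∂s = -12(s - 1)(s + 2)(s + 4) = 0 at s ∈ {-4, -2, 1}; ∂psi/∂t = -4t(t - 1)(t + 4) = 0 at t ∈ {-4, 0, 1}.
The Hessian is diagonal: diag(psi_ss, psi_tt). Second derivatives: psi_ss(-4)=-120, psi_ss(-2)=72, psi_ss(1)=-180; psi_tt(-4)=-80, psi_tt(0)=16, psi_tt(1)=-20.
Local minima occur where both diagonal entries positive: (-2, 0). Count: 1.

1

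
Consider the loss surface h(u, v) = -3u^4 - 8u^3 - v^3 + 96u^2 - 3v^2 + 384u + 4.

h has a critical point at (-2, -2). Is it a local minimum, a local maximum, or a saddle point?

The mixed partial ∂²h/∂u∂v is 0, so the Hessian at any point is diag(h_uu, h_vv) = diag(12(-3u^2 - 4u + 16), -6(v + 1)).
At (-2, -2): H = diag(144, 6).
Both eigenvalues are positive, so H is positive definite: a local minimum.

local minimum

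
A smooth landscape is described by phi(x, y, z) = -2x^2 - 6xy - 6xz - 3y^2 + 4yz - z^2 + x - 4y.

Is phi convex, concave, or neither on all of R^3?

neither

phi is quadratic, so its Hessian is the constant matrix H = [[-4, -6, -6], [-6, -6, 4], [-6, 4, -2]].
Leading principal minors: -4, -12, 592.
Neither pattern holds ⇒ H is indefinite ⇒ neither convex nor concave.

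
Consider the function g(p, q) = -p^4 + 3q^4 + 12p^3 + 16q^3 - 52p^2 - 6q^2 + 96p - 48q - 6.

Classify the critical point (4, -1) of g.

The mixed partial ∂²g/∂p∂q is 0, so the Hessian at any point is diag(g_pp, g_qq) = diag(4(-3p^2 + 18p - 26), 12(3q^2 + 8q - 1)).
At (4, -1): H = diag(-8, -72).
Both eigenvalues are negative, so H is negative definite: a local maximum.

local maximum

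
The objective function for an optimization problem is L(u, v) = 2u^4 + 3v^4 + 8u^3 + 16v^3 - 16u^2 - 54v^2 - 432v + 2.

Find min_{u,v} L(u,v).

-1361

L(u,v) separates as P(u) + Q(v) + 2, so its minimum is min P + min Q + 2.
P'(u) = 8u(u - 1)(u + 4) vanishes at u ∈ {-4, 0, 1}; Q'(v) = 12(v - 3)(v + 3)(v + 4) vanishes at v ∈ {-4, -3, 3}.
Local minima of P (where P''>0): P(-4)=-256, P(1)=-6. Local minima of Q: Q(-4)=608, Q(3)=-1107.
So the global minimum of L is P(-4) + Q(3) + 2 = -256 − 1107 + 2 = -1361, attained at (-4, 3).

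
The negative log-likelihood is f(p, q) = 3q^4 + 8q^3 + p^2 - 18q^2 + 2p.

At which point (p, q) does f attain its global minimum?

f(p,q) separates as A(p) + B(q), so its minimum is min A + min B.
A'(p) = 2p + 2 vanishes at p ∈ {-1}; B'(q) = 12q(q - 1)(q + 3) vanishes at q ∈ {-3, 0, 1}.
Local minima of A (where A''>0): A(-1)=-1. Local minima of B: B(-3)=-135, B(1)=-7.
So the global minimum of f is A(-1) + B(-3) = -1 − 135 = -136, attained at (-1, -3).

(-1, -3)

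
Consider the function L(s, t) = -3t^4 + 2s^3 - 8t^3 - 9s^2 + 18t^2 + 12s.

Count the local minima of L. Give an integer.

L separates as a function of s plus a function of t, so ∇L=0 decouples.
∂L/∂s = 6(s - 2)(s - 1) = 0 at s ∈ {1, 2}; ∂L/∂t = -12t(t - 1)(t + 3) = 0 at t ∈ {-3, 0, 1}.
The Hessian is diagonal: diag(L_ss, L_tt). Second derivatives: L_ss(1)=-6, L_ss(2)=6; L_tt(-3)=-144, L_tt(0)=36, L_tt(1)=-48.
Local minima occur where both diagonal entries positive: (2, 0). Count: 1.

1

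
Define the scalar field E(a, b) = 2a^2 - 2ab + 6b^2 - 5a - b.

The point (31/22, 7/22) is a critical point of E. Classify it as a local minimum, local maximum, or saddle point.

The Hessian of E is constant: H = [[4, -2], [-2, 12]].
det(H) = 4·12 − (-2)² = 44.
det(H) > 0 and tr(H) = 16 > 0, so H is positive definite and the point is a local minimum.

local minimum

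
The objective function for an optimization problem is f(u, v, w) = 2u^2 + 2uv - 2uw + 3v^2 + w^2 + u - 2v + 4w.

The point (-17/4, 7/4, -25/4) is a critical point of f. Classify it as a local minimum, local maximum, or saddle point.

local minimum

The Hessian is constant: H = [[4, 2, -2], [2, 6, 0], [-2, 0, 2]].
Leading principal minors: Δ₁ = 4, Δ₂ = 20, Δ₃ = 16.
All leading minors are positive, so H is positive definite: a local minimum.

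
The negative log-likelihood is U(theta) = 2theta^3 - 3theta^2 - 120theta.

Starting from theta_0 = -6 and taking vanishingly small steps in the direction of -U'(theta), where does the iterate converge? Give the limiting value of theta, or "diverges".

U'(theta) = 6(theta - 5)(theta + 4), so U'(-6) = 132.
Gradient descent moves in the -U' direction, i.e. theta is decreasing.
There is no critical point below theta=-6, and U' keeps the same sign, so the iterate runs off to −∞.

diverges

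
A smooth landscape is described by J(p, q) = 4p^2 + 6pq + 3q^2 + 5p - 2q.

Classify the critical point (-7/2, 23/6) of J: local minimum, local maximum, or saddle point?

The Hessian of J is constant: H = [[8, 6], [6, 6]].
det(H) = 8·6 − 6² = 12.
det(H) > 0 and tr(H) = 14 > 0, so H is positive definite and the point is a local minimum.

local minimum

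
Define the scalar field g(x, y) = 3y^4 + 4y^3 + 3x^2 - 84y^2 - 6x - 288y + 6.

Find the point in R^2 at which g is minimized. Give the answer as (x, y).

(1, 4)

g(x,y) separates as P(x) + Q(y) + 6, so its minimum is min P + min Q + 6.
P'(x) = 6x - 6 vanishes at x ∈ {1}; Q'(y) = 12(y - 4)(y + 2)(y + 3) vanishes at y ∈ {-3, -2, 4}.
Local minima of P (where P''>0): P(1)=-3. Local minima of Q: Q(-3)=243, Q(4)=-1472.
So the global minimum of g is P(1) + Q(4) + 6 = -3 − 1472 + 6 = -1469, attained at (1, 4).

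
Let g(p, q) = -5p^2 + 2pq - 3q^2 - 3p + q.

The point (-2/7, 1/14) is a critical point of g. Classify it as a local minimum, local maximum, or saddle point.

The Hessian of g is constant: H = [[-10, 2], [2, -6]].
det(H) = (-10)·(-6) − 2² = 56.
det(H) > 0 and tr(H) = -16 < 0, so H is negative definite and the point is a local maximum.

local maximum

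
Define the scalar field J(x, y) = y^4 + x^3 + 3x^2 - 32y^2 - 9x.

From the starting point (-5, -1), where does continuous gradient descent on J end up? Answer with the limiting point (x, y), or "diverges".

diverges

J is separable, so gradient descent decouples: x follows -∂J/∂x, y follows -∂J/∂y.
∂J/∂x = 3(x - 1)(x + 3); at x=-5 this is 36, so x decreases.
∂J/∂y = 4y(y - 4)(y + 4); at y=-1 this is 60, so y decreases.
The x-coordinate has no critical point in that direction and runs off to infinity.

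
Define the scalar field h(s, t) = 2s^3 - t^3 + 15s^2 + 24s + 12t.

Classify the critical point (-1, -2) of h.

local minimum

The mixed partial ∂²h/∂s∂t is 0, so the Hessian at any point is diag(h_ss, h_tt) = diag(6(2s + 5), -6t).
At (-1, -2): H = diag(18, 12).
Both eigenvalues are positive, so H is positive definite: a local minimum.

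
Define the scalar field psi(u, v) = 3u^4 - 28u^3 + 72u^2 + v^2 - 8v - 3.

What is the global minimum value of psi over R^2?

-19

psi(u,v) separates as P(u) + Q(v) − 3, so its minimum is min P + min Q − 3.
P'(u) = 12u(u - 4)(u - 3) vanishes at u ∈ {0, 3, 4}; Q'(v) = 2v - 8 vanishes at v ∈ {4}.
Local minima of P (where P''>0): P(0)=0, P(4)=128. Local minima of Q: Q(4)=-16.
So the global minimum of psi is P(0) + Q(4) − 3 = 0 − 16 − 3 = -19, attained at (0, 4).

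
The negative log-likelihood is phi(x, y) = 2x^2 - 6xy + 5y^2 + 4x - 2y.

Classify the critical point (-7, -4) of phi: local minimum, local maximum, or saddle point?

The Hessian of phi is constant: H = [[4, -6], [-6, 10]].
det(H) = 4·10 − (-6)² = 4.
det(H) > 0 and tr(H) = 14 > 0, so H is positive definite and the point is a local minimum.

local minimum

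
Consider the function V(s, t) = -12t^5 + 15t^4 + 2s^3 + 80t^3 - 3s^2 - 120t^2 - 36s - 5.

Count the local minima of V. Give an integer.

V separates as a function of s plus a function of t, so ∇V=0 decouples.
∂V/∂s = 6(s - 3)(s + 2) = 0 at s ∈ {-2, 3}; ∂V/∂t = -60t(t - 2)(t - 1)(t + 2) = 0 at t ∈ {-2, 0, 1, 2}.
The Hessian is diagonal: diag(V_ss, V_tt). Second derivatives: V_ss(-2)=-30, V_ss(3)=30; V_tt(-2)=1440, V_tt(0)=-240, V_tt(1)=180, V_tt(2)=-480.
Local minima occur where both diagonal entries positive: (3, -2), (3, 1). Count: 2.

2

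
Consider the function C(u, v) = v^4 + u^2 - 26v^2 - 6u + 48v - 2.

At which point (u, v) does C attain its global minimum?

C(u,v) separates as P(u) + Q(v) − 2, so its minimum is min P + min Q − 2.
P'(u) = 2u - 6 vanishes at u ∈ {3}; Q'(v) = 4(v - 3)(v - 1)(v + 4) vanishes at v ∈ {-4, 1, 3}.
Local minima of P (where P''>0): P(3)=-9. Local minima of Q: Q(-4)=-352, Q(3)=-9.
So the global minimum of C is P(3) + Q(-4) − 2 = -9 − 352 − 2 = -363, attained at (3, -4).

(3, -4)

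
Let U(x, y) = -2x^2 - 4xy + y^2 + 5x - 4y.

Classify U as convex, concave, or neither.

neither

U is quadratic, so its Hessian is the constant matrix H = [[-4, -4], [-4, 2]].
det(H) = -24, tr(H) = -2.
det(H) < 0, so H is indefinite: neither convex nor concave.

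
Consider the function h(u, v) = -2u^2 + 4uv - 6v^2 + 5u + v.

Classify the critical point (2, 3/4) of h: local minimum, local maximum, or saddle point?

local maximum

The Hessian of h is constant: H = [[-4, 4], [4, -12]].
det(H) = (-4)·(-12) − 4² = 32.
det(H) > 0 and tr(H) = -16 < 0, so H is negative definite and the point is a local maximum.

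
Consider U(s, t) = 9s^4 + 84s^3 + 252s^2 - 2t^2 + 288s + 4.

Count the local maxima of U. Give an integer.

1

U separates as a function of s plus a function of t, so ∇U=0 decouples.
∂U/∂s = 36(s + 1)(s + 2)(s + 4) = 0 at s ∈ {-4, -2, -1}; ∂U/∂t = -4t = 0 at t ∈ {0}.
The Hessian is diagonal: diag(U_ss, U_tt). Second derivatives: U_ss(-4)=216, U_ss(-2)=-72, U_ss(-1)=108; U_tt(0)=-4.
Local maxima occur where both diagonal entries negative: (-2, 0). Count: 1.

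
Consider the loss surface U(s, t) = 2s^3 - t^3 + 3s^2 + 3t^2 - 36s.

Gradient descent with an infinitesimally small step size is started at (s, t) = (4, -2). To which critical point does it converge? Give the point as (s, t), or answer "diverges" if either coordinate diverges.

U is separable, so gradient descent decouples: s follows -∂U/∂s, t follows -∂U/∂t.
∂U/∂s = 6(s - 2)(s + 3); at s=4 this is 84, so s decreases.
∂U/∂t = -3t(t - 2); at t=-2 this is -24, so t increases.
s converges to its nearest critical value 2 (a local min of the s-part); t converges to 0. The iterate converges to (2, 0).

(2, 0)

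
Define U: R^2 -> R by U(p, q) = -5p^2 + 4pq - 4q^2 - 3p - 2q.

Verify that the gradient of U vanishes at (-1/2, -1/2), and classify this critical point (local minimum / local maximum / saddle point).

∇U = (-10p + 4q - 3, 4p - 8q - 2); substituting (-1/2, -1/2) gives ∇U = (0, 0), so (-1/2, -1/2) is indeed a critical point.
The Hessian of U is constant: H = [[-10, 4], [4, -8]].
det(H) = (-10)·(-8) − 4² = 64.
det(H) > 0 and tr(H) = -18 < 0, so H is negative definite and the point is a local maximum.

local maximum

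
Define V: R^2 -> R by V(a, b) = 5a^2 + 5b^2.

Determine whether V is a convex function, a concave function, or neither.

convex

V is quadratic, so its Hessian is the constant matrix H = [[10, 0], [0, 10]].
det(H) = 100, tr(H) = 20.
det(H) > 0 and tr(H) > 0, so H is positive definite everywhere: convex.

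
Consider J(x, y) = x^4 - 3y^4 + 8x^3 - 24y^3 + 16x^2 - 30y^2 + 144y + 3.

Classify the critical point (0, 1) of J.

saddle point

The mixed partial ∂²J/∂x∂y is 0, so the Hessian at any point is diag(J_xx, J_yy) = diag(4(3x^2 + 12x + 8), -12(3y^2 + 12y + 5)).
At (0, 1): H = diag(32, -240).
The eigenvalues have opposite signs, so H is indefinite: a saddle point.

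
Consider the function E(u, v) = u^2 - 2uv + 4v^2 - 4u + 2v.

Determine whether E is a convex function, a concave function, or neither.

convex

E is quadratic, so its Hessian is the constant matrix H = [[2, -2], [-2, 8]].
det(H) = 12, tr(H) = 10.
det(H) > 0 and tr(H) > 0, so H is positive definite everywhere: convex.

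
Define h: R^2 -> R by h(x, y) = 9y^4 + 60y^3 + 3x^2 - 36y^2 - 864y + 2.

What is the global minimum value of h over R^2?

h(x,y) separates as P(x) + Q(y) + 2, so its minimum is min P + min Q + 2.
P'(x) = 6x vanishes at x ∈ {0}; Q'(y) = 36(y - 2)(y + 3)(y + 4) vanishes at y ∈ {-4, -3, 2}.
Local minima of P (where P''>0): P(0)=0. Local minima of Q: Q(-4)=1344, Q(2)=-1248.
So the global minimum of h is P(0) + Q(2) + 2 = 0 − 1248 + 2 = -1246, attained at (0, 2).

-1246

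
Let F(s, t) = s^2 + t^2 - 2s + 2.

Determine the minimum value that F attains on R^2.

1

F(s,t) separates as P(s) + Q(t) + 2, so its minimum is min P + min Q + 2.
P'(s) = 2s - 2 vanishes at s ∈ {1}; Q'(t) = 2t vanishes at t ∈ {0}.
Local minima of P (where P''>0): P(1)=-1. Local minima of Q: Q(0)=0.
So the global minimum of F is P(1) + Q(0) + 2 = -1 + 0 + 2 = 1, attained at (1, 0).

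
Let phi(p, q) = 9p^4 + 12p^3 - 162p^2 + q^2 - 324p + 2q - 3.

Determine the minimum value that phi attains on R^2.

phi(p,q) separates as A(p) + B(q) − 3, so its minimum is min A + min B − 3.
A'(p) = 36(p - 3)(p + 1)(p + 3) vanishes at p ∈ {-3, -1, 3}; B'(q) = 2q + 2 vanishes at q ∈ {-1}.
Local minima of A (where A''>0): A(-3)=-81, A(3)=-1377. Local minima of B: B(-1)=-1.
So the global minimum of phi is A(3) + B(-1) − 3 = -1377 − 1 − 3 = -1381, attained at (3, -1).

-1381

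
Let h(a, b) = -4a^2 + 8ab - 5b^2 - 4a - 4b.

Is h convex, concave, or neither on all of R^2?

h is quadratic, so its Hessian is the constant matrix H = [[-8, 8], [8, -10]].
det(H) = 16, tr(H) = -18.
det(H) > 0 and tr(H) < 0, so H is negative definite everywhere: concave.

concave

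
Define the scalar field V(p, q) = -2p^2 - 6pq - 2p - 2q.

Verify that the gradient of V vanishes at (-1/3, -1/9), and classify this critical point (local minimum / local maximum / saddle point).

∇V = (-4p - 6q - 2, -6p - 2); substituting (-1/3, -1/9) gives ∇V = (0, 0), so (-1/3, -1/9) is indeed a critical point.
The Hessian of V is constant: H = [[-4, -6], [-6, 0]].
det(H) = (-4)·0 − (-6)² = -36.
Since det(H) < 0, H is indefinite and the critical point is a saddle point.

saddle point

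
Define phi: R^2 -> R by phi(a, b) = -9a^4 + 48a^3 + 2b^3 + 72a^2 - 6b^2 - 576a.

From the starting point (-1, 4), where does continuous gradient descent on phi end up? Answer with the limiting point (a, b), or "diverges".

(2, 2)

phi is separable, so gradient descent decouples: a follows -∂phi/∂a, b follows -∂phi/∂b.
∂phi/∂a = -36(a - 4)(a - 2)(a + 2); at a=-1 this is -540, so a increases.
∂phi/∂b = 6b(b - 2); at b=4 this is 48, so b decreases.
a converges to its nearest critical value 2 (a local min of the a-part); b converges to 2. The iterate converges to (2, 2).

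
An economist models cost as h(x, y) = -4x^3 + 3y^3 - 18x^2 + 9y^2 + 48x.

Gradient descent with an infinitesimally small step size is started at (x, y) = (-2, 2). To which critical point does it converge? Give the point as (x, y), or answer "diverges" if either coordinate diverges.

(-4, 0)

h is separable, so gradient descent decouples: x follows -∂h/∂x, y follows -∂h/∂y.
∂h/∂x = -12(x - 1)(x + 4); at x=-2 this is 72, so x decreases.
∂h/∂y = 9y(y + 2); at y=2 this is 72, so y decreases.
x converges to its nearest critical value -4 (a local min of the x-part); y converges to 0. The iterate converges to (-4, 0).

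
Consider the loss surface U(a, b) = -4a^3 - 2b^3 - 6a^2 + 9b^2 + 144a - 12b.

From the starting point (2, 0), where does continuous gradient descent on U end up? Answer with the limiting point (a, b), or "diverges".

(-4, 1)

U is separable, so gradient descent decouples: a follows -∂U/∂a, b follows -∂U/∂b.
∂U/∂a = -12(a - 3)(a + 4); at a=2 this is 72, so a decreases.
∂U/∂b = -6(b - 2)(b - 1); at b=0 this is -12, so b increases.
a converges to its nearest critical value -4 (a local min of the a-part); b converges to 1. The iterate converges to (-4, 1).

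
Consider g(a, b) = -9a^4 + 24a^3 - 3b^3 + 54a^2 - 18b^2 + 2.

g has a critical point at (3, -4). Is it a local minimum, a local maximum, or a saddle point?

The mixed partial ∂²g/∂a∂b is 0, so the Hessian at any point is diag(g_aa, g_bb) = diag(36(-3a^2 + 4a + 3), -18(b + 2)).
At (3, -4): H = diag(-432, 36).
The eigenvalues have opposite signs, so H is indefinite: a saddle point.

saddle point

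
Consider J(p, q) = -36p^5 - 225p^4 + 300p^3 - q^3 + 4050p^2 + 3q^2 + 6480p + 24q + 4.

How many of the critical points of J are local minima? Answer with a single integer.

J separates as a function of p plus a function of q, so ∇J=0 decouples.
∂J/∂p = -180(p - 3)(p + 1)(p + 3)(p + 4) = 0 at p ∈ {-4, -3, -1, 3}; ∂J/∂q = -3(q - 4)(q + 2) = 0 at q ∈ {-2, 4}.
The Hessian is diagonal: diag(J_pp, J_qq). Second derivatives: J_pp(-4)=3780, J_pp(-3)=-2160, J_pp(-1)=4320, J_pp(3)=-30240; J_qq(-2)=18, J_qq(4)=-18.
Local minima occur where both diagonal entries positive: (-4, -2), (-1, -2). Count: 2.

2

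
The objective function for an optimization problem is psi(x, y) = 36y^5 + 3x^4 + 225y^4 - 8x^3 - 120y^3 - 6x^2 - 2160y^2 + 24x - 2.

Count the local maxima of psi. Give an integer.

psi separates as a function of x plus a function of y, so ∇psi=0 decouples.
∂psi/∂x = 12(x - 2)(x - 1)(x + 1) = 0 at x ∈ {-1, 1, 2}; ∂psi/∂y = 180y(y - 2)(y + 3)(y + 4) = 0 at y ∈ {-4, -3, 0, 2}.
The Hessian is diagonal: diag(psi_xx, psi_yy). Second derivatives: psi_xx(-1)=72, psi_xx(1)=-24, psi_xx(2)=36; psi_yy(-4)=-4320, psi_yy(-3)=2700, psi_yy(0)=-4320, psi_yy(2)=10800.
Local maxima occur where both diagonal entries negative: (1, -4), (1, 0). Count: 2.

2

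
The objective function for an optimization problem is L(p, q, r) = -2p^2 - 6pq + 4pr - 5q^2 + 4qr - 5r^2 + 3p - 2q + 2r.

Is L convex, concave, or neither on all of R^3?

concave

L is quadratic, so its Hessian is the constant matrix H = [[-4, -6, 4], [-6, -10, 4], [4, 4, -10]].
Leading principal minors: -4, 4, -8.
Signs alternate −, +, − ⇒ H ≺ 0 ⇒ concave.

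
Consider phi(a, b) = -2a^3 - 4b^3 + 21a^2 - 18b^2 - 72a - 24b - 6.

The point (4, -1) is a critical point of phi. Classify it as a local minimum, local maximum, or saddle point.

The mixed partial ∂²phi/∂a∂b is 0, so the Hessian at any point is diag(phi_aa, phi_bb) = diag(6(-2a + 7), -12(2b + 3)).
At (4, -1): H = diag(-6, -12).
Both eigenvalues are negative, so H is negative definite: a local maximum.

local maximum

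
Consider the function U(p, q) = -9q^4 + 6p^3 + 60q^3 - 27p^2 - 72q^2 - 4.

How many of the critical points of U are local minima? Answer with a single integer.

1

U separates as a function of p plus a function of q, so ∇U=0 decouples.
∂U/∂p = 18p(p - 3) = 0 at p ∈ {0, 3}; ∂U/∂q = -36q(q - 4)(q - 1) = 0 at q ∈ {0, 1, 4}.
The Hessian is diagonal: diag(U_pp, U_qq). Second derivatives: U_pp(0)=-54, U_pp(3)=54; U_qq(0)=-144, U_qq(1)=108, U_qq(4)=-432.
Local minima occur where both diagonal entries positive: (3, 1). Count: 1.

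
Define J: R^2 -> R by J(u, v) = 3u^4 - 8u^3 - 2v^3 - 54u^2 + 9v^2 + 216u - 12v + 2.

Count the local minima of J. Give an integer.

J separates as a function of u plus a function of v, so ∇J=0 decouples.
∂J/∂u = 12(u - 3)(u - 2)(u + 3) = 0 at u ∈ {-3, 2, 3}; ∂J/∂v = -6(v - 2)(v - 1) = 0 at v ∈ {1, 2}.
The Hessian is diagonal: diag(J_uu, J_vv). Second derivatives: J_uu(-3)=360, J_uu(2)=-60, J_uu(3)=72; J_vv(1)=6, J_vv(2)=-6.
Local minima occur where both diagonal entries positive: (-3, 1), (3, 1). Count: 2.

2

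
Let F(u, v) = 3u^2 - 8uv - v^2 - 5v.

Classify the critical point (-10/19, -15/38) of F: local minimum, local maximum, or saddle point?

saddle point

The Hessian of F is constant: H = [[6, -8], [-8, -2]].
det(H) = 6·(-2) − (-8)² = -76.
Since det(H) < 0, H is indefinite and the critical point is a saddle point.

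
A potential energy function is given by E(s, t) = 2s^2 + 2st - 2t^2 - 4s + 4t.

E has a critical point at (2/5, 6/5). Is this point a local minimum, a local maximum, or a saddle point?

saddle point

The Hessian of E is constant: H = [[4, 2], [2, -4]].
det(H) = 4·(-4) − 2² = -20.
Since det(H) < 0, H is indefinite and the critical point is a saddle point.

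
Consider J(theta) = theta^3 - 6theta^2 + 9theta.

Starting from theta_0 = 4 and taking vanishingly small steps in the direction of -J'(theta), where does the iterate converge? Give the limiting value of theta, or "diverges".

J'(theta) = 3(theta - 3)(theta - 1), so J'(4) = 9.
Gradient descent moves in the -J' direction, i.e. theta is decreasing.
The nearest critical point in that direction is theta = 3, where J'' = 6 > 0 (a local minimum). The iterate converges there.

3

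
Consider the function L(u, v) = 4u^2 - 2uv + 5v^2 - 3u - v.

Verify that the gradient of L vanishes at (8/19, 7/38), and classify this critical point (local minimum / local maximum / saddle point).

∇L = (8u - 2v - 3, -2u + 10v - 1); substituting (8/19, 7/38) gives ∇L = (0, 0), so (8/19, 7/38) is indeed a critical point.
The Hessian of L is constant: H = [[8, -2], [-2, 10]].
det(H) = 8·10 − (-2)² = 76.
det(H) > 0 and tr(H) = 18 > 0, so H is positive definite and the point is a local minimum.

local minimum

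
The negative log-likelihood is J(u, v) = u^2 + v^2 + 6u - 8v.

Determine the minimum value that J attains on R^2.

-25

J(u,v) separates as P(u) + Q(v), so its minimum is min P + min Q.
P'(u) = 2u + 6 vanishes at u ∈ {-3}; Q'(v) = 2v - 8 vanishes at v ∈ {4}.
Local minima of P (where P''>0): P(-3)=-9. Local minima of Q: Q(4)=-16.
So the global minimum of J is P(-3) + Q(4) = -9 − 16 = -25, attained at (-3, 4).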